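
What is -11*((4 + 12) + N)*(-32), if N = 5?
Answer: 7392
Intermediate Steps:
-11*((4 + 12) + N)*(-32) = -11*((4 + 12) + 5)*(-32) = -11*(16 + 5)*(-32) = -11*21*(-32) = -231*(-32) = 7392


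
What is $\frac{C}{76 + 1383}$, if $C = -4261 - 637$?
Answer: $- \frac{4898}{1459} \approx -3.3571$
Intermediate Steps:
$C = -4898$ ($C = -4261 - 637 = -4898$)
$\frac{C}{76 + 1383} = - \frac{4898}{76 + 1383} = - \frac{4898}{1459}$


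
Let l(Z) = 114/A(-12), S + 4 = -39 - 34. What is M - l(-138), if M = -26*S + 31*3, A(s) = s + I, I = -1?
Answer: 27349/13 ≈ 2103.8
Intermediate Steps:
S = -77 (S = -4 + (-39 - 34) = -4 - 73 = -77)
A(s) = -1 + s (A(s) = s - 1 = -1 + s)
M = 2095 (M = -26*(-77) + 31*3 = 2002 + 93 = 2095)
l(Z) = -114/13 (l(Z) = 114/(-1 - 12) = 114/(-13) = 114*(-1/13) = -114/13)
M - l(-138) = 2095 - 1*(-114/13) = 2095 + 114/13 = 27349/13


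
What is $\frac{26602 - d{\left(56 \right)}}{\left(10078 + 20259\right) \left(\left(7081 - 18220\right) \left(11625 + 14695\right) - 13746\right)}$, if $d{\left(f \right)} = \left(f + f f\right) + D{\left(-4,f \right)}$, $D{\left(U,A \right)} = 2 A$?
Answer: $- \frac{3883}{1482428760027} \approx -2.6194 \cdot 10^{-9}$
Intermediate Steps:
$d{\left(f \right)} = f^{2} + 3 f$ ($d{\left(f \right)} = \left(f + f f\right) + 2 f = \left(f + f^{2}\right) + 2 f = f^{2} + 3 f$)
$\frac{26602 - d{\left(56 \right)}}{\left(10078 + 20259\right) \left(\left(7081 - 18220\right) \left(11625 + 14695\right) - 13746\right)} = \frac{26602 - 56 \left(3 + 56\right)}{\left(10078 + 20259\right) \left(\left(7081 - 18220\right) \left(11625 + 14695\right) - 13746\right)} = \frac{26602 - 56 \cdot 59}{30337 \left(\left(-11139\right) 26320 - 13746\right)} = \frac{26602 - 3304}{30337 \left(-293178480 - 13746\right)} = \frac{26602 - 3304}{30337 \left(-293192226\right)} = \frac{23298}{-8894572560162} = 23298 \left(- \frac{1}{8894572560162}\right) = - \frac{3883}{1482428760027}$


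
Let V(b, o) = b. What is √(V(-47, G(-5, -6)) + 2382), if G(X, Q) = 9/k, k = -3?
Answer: √2335 ≈ 48.322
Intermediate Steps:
G(X, Q) = -3 (G(X, Q) = 9/(-3) = 9*(-⅓) = -3)
√(V(-47, G(-5, -6)) + 2382) = √(-47 + 2382) = √2335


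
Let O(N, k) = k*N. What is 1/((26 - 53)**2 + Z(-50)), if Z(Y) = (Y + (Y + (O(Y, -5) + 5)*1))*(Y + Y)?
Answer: -1/14771 ≈ -6.7700e-5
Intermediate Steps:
O(N, k) = N*k
Z(Y) = 2*Y*(5 - 3*Y) (Z(Y) = (Y + (Y + (Y*(-5) + 5)*1))*(Y + Y) = (Y + (Y + (-5*Y + 5)*1))*(2*Y) = (Y + (Y + (5 - 5*Y)*1))*(2*Y) = (Y + (Y + (5 - 5*Y)))*(2*Y) = (Y + (5 - 4*Y))*(2*Y) = (5 - 3*Y)*(2*Y) = 2*Y*(5 - 3*Y))
1/((26 - 53)**2 + Z(-50)) = 1/((26 - 53)**2 + 2*(-50)*(5 - 3*(-50))) = 1/((-27)**2 + 2*(-50)*(5 + 150)) = 1/(729 + 2*(-50)*155) = 1/(729 - 15500) = 1/(-14771) = -1/14771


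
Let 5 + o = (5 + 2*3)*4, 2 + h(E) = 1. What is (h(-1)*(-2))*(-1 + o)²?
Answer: 2888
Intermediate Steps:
h(E) = -1 (h(E) = -2 + 1 = -1)
o = 39 (o = -5 + (5 + 2*3)*4 = -5 + (5 + 6)*4 = -5 + 11*4 = -5 + 44 = 39)
(h(-1)*(-2))*(-1 + o)² = (-1*(-2))*(-1 + 39)² = 2*38² = 2*1444 = 2888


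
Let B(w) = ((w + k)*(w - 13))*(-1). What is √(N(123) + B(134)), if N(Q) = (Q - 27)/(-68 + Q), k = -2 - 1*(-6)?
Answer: I*√50506170/55 ≈ 129.21*I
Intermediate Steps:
k = 4 (k = -2 + 6 = 4)
N(Q) = (-27 + Q)/(-68 + Q)
B(w) = -(-13 + w)*(4 + w) (B(w) = ((w + 4)*(w - 13))*(-1) = ((4 + w)*(-13 + w))*(-1) = ((-13 + w)*(4 + w))*(-1) = -(-13 + w)*(4 + w))
√(N(123) + B(134)) = √((-27 + 123)/(-68 + 123) + (52 - 1*134² + 9*134)) = √(96/55 + (52 - 1*17956 + 1206)) = √((1/55)*96 + (52 - 17956 + 1206)) = √(96/55 - 16698) = √(-918294/55) = I*√50506170/55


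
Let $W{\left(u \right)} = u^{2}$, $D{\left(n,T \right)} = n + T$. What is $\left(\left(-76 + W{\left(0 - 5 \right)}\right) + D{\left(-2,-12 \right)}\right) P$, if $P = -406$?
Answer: $26390$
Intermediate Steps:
$D{\left(n,T \right)} = T + n$
$\left(\left(-76 + W{\left(0 - 5 \right)}\right) + D{\left(-2,-12 \right)}\right) P = \left(\left(-76 + \left(0 - 5\right)^{2}\right) - 14\right) \left(-406\right) = \left(\left(-76 + \left(-5\right)^{2}\right) - 14\right) \left(-406\right) = \left(\left(-76 + 25\right) - 14\right) \left(-406\right) = \left(-51 - 14\right) \left(-406\right) = \left(-65\right) \left(-406\right) = 26390$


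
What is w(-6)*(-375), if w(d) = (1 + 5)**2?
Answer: -13500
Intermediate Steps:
w(d) = 36 (w(d) = 6**2 = 36)
w(-6)*(-375) = 36*(-375) = -13500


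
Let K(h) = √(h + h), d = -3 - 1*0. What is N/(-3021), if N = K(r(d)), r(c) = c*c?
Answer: -√2/1007 ≈ -0.0014044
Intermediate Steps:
d = -3 (d = -3 + 0 = -3)
r(c) = c²
K(h) = √2*√h (K(h) = √(2*h) = √2*√h)
N = 3*√2 (N = √2*√((-3)²) = √2*√9 = √2*3 = 3*√2 ≈ 4.2426)
N/(-3021) = (3*√2)/(-3021) = (3*√2)*(-1/3021) = -√2/1007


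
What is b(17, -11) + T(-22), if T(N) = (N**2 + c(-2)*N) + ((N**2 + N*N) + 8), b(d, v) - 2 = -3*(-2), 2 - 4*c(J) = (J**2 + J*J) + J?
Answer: 1490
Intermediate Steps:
c(J) = 1/2 - J**2/2 - J/4 (c(J) = 1/2 - ((J**2 + J*J) + J)/4 = 1/2 - ((J**2 + J**2) + J)/4 = 1/2 - (2*J**2 + J)/4 = 1/2 - (J + 2*J**2)/4 = 1/2 + (-J**2/2 - J/4) = 1/2 - J**2/2 - J/4)
b(d, v) = 8 (b(d, v) = 2 - 3*(-2) = 2 + 6 = 8)
T(N) = 8 - N + 3*N**2 (T(N) = (N**2 + (1/2 - 1/2*(-2)**2 - 1/4*(-2))*N) + ((N**2 + N*N) + 8) = (N**2 + (1/2 - 1/2*4 + 1/2)*N) + ((N**2 + N**2) + 8) = (N**2 + (1/2 - 2 + 1/2)*N) + (2*N**2 + 8) = (N**2 - N) + (8 + 2*N**2) = 8 - N + 3*N**2)
b(17, -11) + T(-22) = 8 + (8 - 1*(-22) + 3*(-22)**2) = 8 + (8 + 22 + 3*484) = 8 + (8 + 22 + 1452) = 8 + 1482 = 1490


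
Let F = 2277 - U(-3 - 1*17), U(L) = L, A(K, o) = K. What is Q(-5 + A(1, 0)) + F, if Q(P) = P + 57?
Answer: 2350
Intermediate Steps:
Q(P) = 57 + P
F = 2297 (F = 2277 - (-3 - 1*17) = 2277 - (-3 - 17) = 2277 - 1*(-20) = 2277 + 20 = 2297)
Q(-5 + A(1, 0)) + F = (57 + (-5 + 1)) + 2297 = (57 - 4) + 2297 = 53 + 2297 = 2350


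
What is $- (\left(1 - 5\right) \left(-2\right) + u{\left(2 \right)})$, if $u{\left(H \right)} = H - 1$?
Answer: $-9$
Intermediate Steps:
$u{\left(H \right)} = -1 + H$ ($u{\left(H \right)} = H - 1 = -1 + H$)
$- (\left(1 - 5\right) \left(-2\right) + u{\left(2 \right)}) = - (\left(1 - 5\right) \left(-2\right) + \left(-1 + 2\right)) = - (\left(-4\right) \left(-2\right) + 1) = - (8 + 1) = \left(-1\right) 9 = -9$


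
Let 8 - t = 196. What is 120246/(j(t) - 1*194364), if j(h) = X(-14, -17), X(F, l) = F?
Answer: -60123/97189 ≈ -0.61862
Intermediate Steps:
t = -188 (t = 8 - 1*196 = 8 - 196 = -188)
j(h) = -14
120246/(j(t) - 1*194364) = 120246/(-14 - 1*194364) = 120246/(-14 - 194364) = 120246/(-194378) = 120246*(-1/194378) = -60123/97189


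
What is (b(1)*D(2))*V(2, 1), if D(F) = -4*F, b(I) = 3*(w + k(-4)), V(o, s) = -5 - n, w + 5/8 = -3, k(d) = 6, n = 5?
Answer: 570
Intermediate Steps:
w = -29/8 (w = -5/8 - 3 = -29/8 ≈ -3.6250)
V(o, s) = -10 (V(o, s) = -5 - 1*5 = -5 - 5 = -10)
b(I) = 57/8 (b(I) = 3*(-29/8 + 6) = 3*(19/8) = 57/8)
(b(1)*D(2))*V(2, 1) = (57*(-4*2)/8)*(-10) = ((57/8)*(-8))*(-10) = -57*(-10) = 570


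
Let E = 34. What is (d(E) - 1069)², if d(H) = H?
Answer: 1071225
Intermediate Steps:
(d(E) - 1069)² = (34 - 1069)² = (-1035)² = 1071225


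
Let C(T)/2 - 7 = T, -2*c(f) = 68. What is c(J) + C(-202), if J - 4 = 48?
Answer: -424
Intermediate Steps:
J = 52 (J = 4 + 48 = 52)
c(f) = -34 (c(f) = -½*68 = -34)
C(T) = 14 + 2*T
c(J) + C(-202) = -34 + (14 + 2*(-202)) = -34 + (14 - 404) = -34 - 390 = -424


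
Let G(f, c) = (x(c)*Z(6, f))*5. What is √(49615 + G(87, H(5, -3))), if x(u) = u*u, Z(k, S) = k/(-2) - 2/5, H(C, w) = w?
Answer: √49462 ≈ 222.40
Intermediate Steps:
Z(k, S) = -⅖ - k/2 (Z(k, S) = k*(-½) - 2*⅕ = -k/2 - ⅖ = -⅖ - k/2)
x(u) = u²
G(f, c) = -17*c² (G(f, c) = (c²*(-⅖ - ½*6))*5 = (c²*(-⅖ - 3))*5 = (c²*(-17/5))*5 = -17*c²/5*5 = -17*c²)
√(49615 + G(87, H(5, -3))) = √(49615 - 17*(-3)²) = √(49615 - 17*9) = √(49615 - 153) = √49462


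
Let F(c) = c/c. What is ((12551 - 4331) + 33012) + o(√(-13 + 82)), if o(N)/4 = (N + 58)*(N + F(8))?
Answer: 41740 + 236*√69 ≈ 43700.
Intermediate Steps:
F(c) = 1
o(N) = 4*(1 + N)*(58 + N) (o(N) = 4*((N + 58)*(N + 1)) = 4*((58 + N)*(1 + N)) = 4*((1 + N)*(58 + N)) = 4*(1 + N)*(58 + N))
((12551 - 4331) + 33012) + o(√(-13 + 82)) = ((12551 - 4331) + 33012) + (232 + 4*(√(-13 + 82))² + 236*√(-13 + 82)) = (8220 + 33012) + (232 + 4*(√69)² + 236*√69) = 41232 + (232 + 4*69 + 236*√69) = 41232 + (232 + 276 + 236*√69) = 41232 + (508 + 236*√69) = 41740 + 236*√69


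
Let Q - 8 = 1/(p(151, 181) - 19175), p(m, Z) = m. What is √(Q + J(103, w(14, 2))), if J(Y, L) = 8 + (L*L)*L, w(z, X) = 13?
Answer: √50057031979/4756 ≈ 47.043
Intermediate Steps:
J(Y, L) = 8 + L³ (J(Y, L) = 8 + L²*L = 8 + L³)
Q = 152191/19024 (Q = 8 + 1/(151 - 19175) = 8 + 1/(-19024) = 8 - 1/19024 = 152191/19024 ≈ 7.9999)
√(Q + J(103, w(14, 2))) = √(152191/19024 + (8 + 13³)) = √(152191/19024 + (8 + 2197)) = √(152191/19024 + 2205) = √(42100111/19024) = √50057031979/4756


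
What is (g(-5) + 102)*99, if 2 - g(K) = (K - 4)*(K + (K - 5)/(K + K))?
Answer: 6732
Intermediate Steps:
g(K) = 2 - (-4 + K)*(K + (-5 + K)/(2*K)) (g(K) = 2 - (K - 4)*(K + (K - 5)/(K + K)) = 2 - (-4 + K)*(K + (-5 + K)/((2*K))) = 2 - (-4 + K)*(K + (-5 + K)*(1/(2*K))) = 2 - (-4 + K)*(K + (-5 + K)/(2*K)))
(g(-5) + 102)*99 = ((13/2 - 1*(-5)² - 10/(-5) + (7/2)*(-5)) + 102)*99 = ((13/2 - 1*25 - 10*(-⅕) - 35/2) + 102)*99 = ((13/2 - 25 + 2 - 35/2) + 102)*99 = (-34 + 102)*99 = 68*99 = 6732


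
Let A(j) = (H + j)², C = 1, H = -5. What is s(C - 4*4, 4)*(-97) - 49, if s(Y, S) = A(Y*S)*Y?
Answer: 6147326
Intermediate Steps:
A(j) = (-5 + j)²
s(Y, S) = Y*(-5 + S*Y)² (s(Y, S) = (-5 + Y*S)²*Y = (-5 + S*Y)²*Y = Y*(-5 + S*Y)²)
s(C - 4*4, 4)*(-97) - 49 = ((1 - 4*4)*(-5 + 4*(1 - 4*4))²)*(-97) - 49 = ((1 - 1*16)*(-5 + 4*(1 - 1*16))²)*(-97) - 49 = ((1 - 16)*(-5 + 4*(1 - 16))²)*(-97) - 49 = -15*(-5 + 4*(-15))²*(-97) - 49 = -15*(-5 - 60)²*(-97) - 49 = -15*(-65)²*(-97) - 49 = -15*4225*(-97) - 49 = -63375*(-97) - 49 = 6147375 - 49 = 6147326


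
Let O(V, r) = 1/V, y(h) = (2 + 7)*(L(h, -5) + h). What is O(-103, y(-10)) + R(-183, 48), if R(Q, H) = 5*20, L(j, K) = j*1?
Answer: 10299/103 ≈ 99.990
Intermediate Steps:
L(j, K) = j
y(h) = 18*h (y(h) = (2 + 7)*(h + h) = 9*(2*h) = 18*h)
R(Q, H) = 100
O(-103, y(-10)) + R(-183, 48) = 1/(-103) + 100 = -1/103 + 100 = 10299/103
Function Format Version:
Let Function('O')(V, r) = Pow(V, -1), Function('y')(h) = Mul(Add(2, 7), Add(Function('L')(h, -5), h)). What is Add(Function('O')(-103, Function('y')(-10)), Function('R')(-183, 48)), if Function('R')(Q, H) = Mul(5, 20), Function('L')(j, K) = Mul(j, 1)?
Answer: Rational(10299, 103) ≈ 99.990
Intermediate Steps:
Function('L')(j, K) = j
Function('y')(h) = Mul(18, h) (Function('y')(h) = Mul(Add(2, 7), Add(h, h)) = Mul(9, Mul(2, h)) = Mul(18, h))
Function('R')(Q, H) = 100
Add(Function('O')(-103, Function('y')(-10)), Function('R')(-183, 48)) = Add(Pow(-103, -1), 100) = Add(Rational(-1, 103), 100) = Rational(10299, 103)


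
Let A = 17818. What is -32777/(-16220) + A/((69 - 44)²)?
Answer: 61898717/2027500 ≈ 30.530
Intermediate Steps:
-32777/(-16220) + A/((69 - 44)²) = -32777/(-16220) + 17818/((69 - 44)²) = -32777*(-1/16220) + 17818/(25²) = 32777/16220 + 17818/625 = 61898717/2027500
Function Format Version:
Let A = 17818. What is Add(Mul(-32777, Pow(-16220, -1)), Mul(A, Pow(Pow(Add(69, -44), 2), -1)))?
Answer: Rational(61898717, 2027500) ≈ 30.530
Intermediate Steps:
Add(Mul(-32777, Pow(-16220, -1)), Mul(A, Pow(Pow(Add(69, -44), 2), -1))) = Add(Mul(-32777, Pow(-16220, -1)), Mul(17818, Pow(Pow(Add(69, -44), 2), -1))) = Add(Mul(-32777, Rational(-1, 16220)), Mul(17818, Pow(Pow(25, 2), -1))) = Add(Rational(32777, 16220), Mul(17818, Pow(625, -1))) = Add(Rational(32777, 16220), Mul(17818, Rational(1, 625))) = Add(Rational(32777, 16220), Rational(17818, 625)) = Rational(61898717, 2027500)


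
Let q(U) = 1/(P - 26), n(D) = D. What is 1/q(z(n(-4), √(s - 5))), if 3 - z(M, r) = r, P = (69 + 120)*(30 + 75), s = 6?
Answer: 19819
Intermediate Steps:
P = 19845 (P = 189*105 = 19845)
z(M, r) = 3 - r
q(U) = 1/19819 (q(U) = 1/(19845 - 26) = 1/19819)
1/q(z(n(-4), √(s - 5))) = 1/(1/19819) = 19819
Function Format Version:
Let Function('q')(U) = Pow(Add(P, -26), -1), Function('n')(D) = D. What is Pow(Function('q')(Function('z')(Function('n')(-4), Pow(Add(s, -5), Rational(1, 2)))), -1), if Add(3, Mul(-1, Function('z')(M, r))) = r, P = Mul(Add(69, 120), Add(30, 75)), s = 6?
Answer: 19819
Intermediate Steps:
P = 19845 (P = Mul(189, 105) = 19845)
Function('z')(M, r) = Add(3, Mul(-1, r))
Function('q')(U) = Rational(1, 19819) (Function('q')(U) = Pow(Add(19845, -26), -1) = Pow(19819, -1) = Rational(1, 19819))
Pow(Function('q')(Function('z')(Function('n')(-4), Pow(Add(s, -5), Rational(1, 2)))), -1) = Pow(Rational(1, 19819), -1) = 19819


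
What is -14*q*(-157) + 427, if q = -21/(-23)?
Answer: 55979/23 ≈ 2433.9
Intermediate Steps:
q = 21/23 (q = -21*(-1/23) = 21/23 ≈ 0.91304)
-14*q*(-157) + 427 = -14*21/23*(-157) + 427 = -294/23*(-157) + 427 = 46158/23 + 427 = 55979/23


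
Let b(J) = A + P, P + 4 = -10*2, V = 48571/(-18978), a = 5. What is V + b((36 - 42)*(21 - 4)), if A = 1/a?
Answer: -2501237/94890 ≈ -26.359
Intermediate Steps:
V = -48571/18978 (V = 48571*(-1/18978) = -48571/18978 ≈ -2.5593)
A = ⅕ (A = 1/5 = ⅕ ≈ 0.20000)
P = -24 (P = -4 - 10*2 = -4 - 20 = -24)
b(J) = -119/5 (b(J) = ⅕ - 24 = -119/5)
V + b((36 - 42)*(21 - 4)) = -48571/18978 - 119/5 = -2501237/94890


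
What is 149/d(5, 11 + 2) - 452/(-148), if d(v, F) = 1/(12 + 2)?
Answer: 77295/37 ≈ 2089.1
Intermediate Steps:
d(v, F) = 1/14
149/d(5, 11 + 2) - 452/(-148) = 149/(1/14) - 452/(-148) = 149*14 - 452*(-1/148) = 2086 + 113/37 = 77295/37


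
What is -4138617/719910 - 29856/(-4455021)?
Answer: -2046236890333/356357129790 ≈ -5.7421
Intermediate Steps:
-4138617/719910 - 29856/(-4455021) = -4138617*1/719910 - 29856*(-1/4455021) = -1379539/239970 + 9952/1485007 = -2046236890333/356357129790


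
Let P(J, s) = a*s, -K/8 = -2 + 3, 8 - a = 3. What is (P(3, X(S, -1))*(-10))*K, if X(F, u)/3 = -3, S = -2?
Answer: -3600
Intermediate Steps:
a = 5 (a = 8 - 1*3 = 8 - 3 = 5)
X(F, u) = -9 (X(F, u) = 3*(-3) = -9)
K = -8 (K = -8*(-2 + 3) = -8*1 = -8)
P(J, s) = 5*s
(P(3, X(S, -1))*(-10))*K = ((5*(-9))*(-10))*(-8) = -45*(-10)*(-8) = 450*(-8) = -3600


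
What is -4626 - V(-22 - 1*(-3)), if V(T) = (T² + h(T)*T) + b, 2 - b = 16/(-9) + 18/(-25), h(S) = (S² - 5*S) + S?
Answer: 745088/225 ≈ 3311.5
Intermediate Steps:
h(S) = S² - 4*S
b = 1012/225 (b = 2 - (16/(-9) + 18/(-25)) = 2 - (16*(-⅑) + 18*(-1/25)) = 2 - (-16/9 - 18/25) = 2 - 1*(-562/225) = 2 + 562/225 = 1012/225 ≈ 4.4978)
V(T) = 1012/225 + T² + T²*(-4 + T) (V(T) = (T² + (T*(-4 + T))*T) + 1012/225 = (T² + T²*(-4 + T)) + 1012/225 = 1012/225 + T² + T²*(-4 + T))
-4626 - V(-22 - 1*(-3)) = -4626 - (1012/225 + (-22 - 1*(-3))³ - 3*(-22 - 1*(-3))²) = -4626 - (1012/225 + (-22 + 3)³ - 3*(-22 + 3)²) = -4626 - (1012/225 + (-19)³ - 3*(-19)²) = -4626 - (1012/225 - 6859 - 3*361) = -4626 - (1012/225 - 6859 - 1083) = -4626 - 1*(-1785938/225) = -4626 + 1785938/225 = 745088/225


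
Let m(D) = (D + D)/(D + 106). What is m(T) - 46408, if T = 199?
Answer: -14154042/305 ≈ -46407.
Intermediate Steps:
m(D) = 2*D/(106 + D) (m(D) = (2*D)/(106 + D) = 2*D/(106 + D))
m(T) - 46408 = 2*199/(106 + 199) - 46408 = 2*199/305 - 46408 = 2*199*(1/305) - 46408 = 398/305 - 46408 = -14154042/305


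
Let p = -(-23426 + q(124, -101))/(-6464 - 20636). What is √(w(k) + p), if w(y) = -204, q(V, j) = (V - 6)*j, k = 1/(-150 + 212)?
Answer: 2*I*√94235914/1355 ≈ 14.328*I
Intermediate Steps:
k = 1/62 ≈ 0.016129
q(V, j) = j*(-6 + V) (q(V, j) = (-6 + V)*j = j*(-6 + V))
p = -8836/6775 (p = -(-23426 - 101*(-6 + 124))/(-6464 - 20636) = -(-23426 - 101*118)/(-27100) = -(-23426 - 11918)*(-1)/27100 = -(-35344)*(-1)/27100 = -1*8836/6775 = -8836/6775 ≈ -1.3042)
√(w(k) + p) = √(-204 - 8836/6775) = √(-1390936/6775) = 2*I*√94235914/1355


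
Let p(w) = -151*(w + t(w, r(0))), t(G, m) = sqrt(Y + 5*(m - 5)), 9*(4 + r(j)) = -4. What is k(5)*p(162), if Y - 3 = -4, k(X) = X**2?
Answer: -611550 - 3775*I*sqrt(434)/3 ≈ -6.1155e+5 - 26214.0*I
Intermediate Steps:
Y = -1 (Y = 3 - 4 = -1)
r(j) = -40/9 (r(j) = -4 + (1/9)*(-4) = -4 - 4/9 = -40/9)
t(G, m) = sqrt(-26 + 5*m) (t(G, m) = sqrt(-1 + 5*(m - 5)) = sqrt(-1 + 5*(-5 + m)) = sqrt(-1 + (-25 + 5*m)) = sqrt(-26 + 5*m))
p(w) = -151*w - 151*I*sqrt(434)/3 (p(w) = -151*(w + sqrt(-26 + 5*(-40/9))) = -151*(w + sqrt(-26 - 200/9)) = -151*(w + sqrt(-434/9)) = -151*(w + I*sqrt(434)/3) = -151*w - 151*I*sqrt(434)/3)
k(5)*p(162) = 5**2*(-151*162 - 151*I*sqrt(434)/3) = 25*(-24462 - 151*I*sqrt(434)/3) = -611550 - 3775*I*sqrt(434)/3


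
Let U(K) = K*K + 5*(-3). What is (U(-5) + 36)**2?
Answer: 2116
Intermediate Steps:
U(K) = -15 + K**2 (U(K) = K**2 - 15 = -15 + K**2)
(U(-5) + 36)**2 = ((-15 + (-5)**2) + 36)**2 = ((-15 + 25) + 36)**2 = (10 + 36)**2 = 46**2 = 2116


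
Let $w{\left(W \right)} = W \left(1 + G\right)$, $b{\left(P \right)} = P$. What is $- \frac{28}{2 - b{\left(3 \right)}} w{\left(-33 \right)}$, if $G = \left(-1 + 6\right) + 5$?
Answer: $-10164$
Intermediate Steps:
$G = 10$ ($G = 5 + 5 = 10$)
$w{\left(W \right)} = 11 W$ ($w{\left(W \right)} = W \left(1 + 10\right) = W 11 = 11 W$)
$- \frac{28}{2 - b{\left(3 \right)}} w{\left(-33 \right)} = - \frac{28}{2 - 3} \cdot 11 \left(-33\right) = - \frac{28}{2 - 3} \left(-363\right) = - \frac{28}{-1} \left(-363\right) = \left(-28\right) \left(-1\right) \left(-363\right) = 28 \left(-363\right) = -10164$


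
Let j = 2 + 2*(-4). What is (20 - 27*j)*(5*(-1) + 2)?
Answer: -546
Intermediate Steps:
j = -6 (j = 2 - 8 = -6)
(20 - 27*j)*(5*(-1) + 2) = (20 - 27*(-6))*(5*(-1) + 2) = (20 + 162)*(-5 + 2) = 182*(-3) = -546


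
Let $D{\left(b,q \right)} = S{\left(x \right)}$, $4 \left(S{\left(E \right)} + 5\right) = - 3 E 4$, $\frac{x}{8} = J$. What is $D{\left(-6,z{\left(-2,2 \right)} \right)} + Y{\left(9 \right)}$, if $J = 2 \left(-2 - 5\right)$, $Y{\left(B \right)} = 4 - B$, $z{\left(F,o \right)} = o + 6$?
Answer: $326$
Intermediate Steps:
$z{\left(F,o \right)} = 6 + o$
$J = -14$ ($J = 2 \left(-7\right) = -14$)
$x = -112$ ($x = 8 \left(-14\right) = -112$)
$S{\left(E \right)} = -5 - 3 E$ ($S{\left(E \right)} = -5 + \frac{- 3 E 4}{4} = -5 + \frac{\left(-12\right) E}{4} = -5 - 3 E$)
$D{\left(b,q \right)} = 331$ ($D{\left(b,q \right)} = -5 - -336 = -5 + 336 = 331$)
$D{\left(-6,z{\left(-2,2 \right)} \right)} + Y{\left(9 \right)} = 331 + \left(4 - 9\right) = 331 - 5 = 326$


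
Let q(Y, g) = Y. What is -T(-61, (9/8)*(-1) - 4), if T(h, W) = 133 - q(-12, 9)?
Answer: -145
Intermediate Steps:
T(h, W) = 145 (T(h, W) = 133 - 1*(-12) = 133 + 12 = 145)
-T(-61, (9/8)*(-1) - 4) = -1*145 = -145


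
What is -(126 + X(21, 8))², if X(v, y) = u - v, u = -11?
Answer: -8836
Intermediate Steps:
X(v, y) = -11 - v
-(126 + X(21, 8))² = -(126 + (-11 - 1*21))² = -(126 + (-11 - 21))² = -(126 - 32)² = -1*94² = -1*8836 = -8836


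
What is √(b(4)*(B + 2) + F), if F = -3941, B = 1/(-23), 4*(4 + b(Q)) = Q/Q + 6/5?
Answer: I*√15791/2 ≈ 62.831*I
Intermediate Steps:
b(Q) = -69/20 (b(Q) = -4 + (Q/Q + 6/5)/4 = -4 + (1 + 6*(⅕))/4 = -4 + (1 + 6/5)/4 = -4 + (¼)*(11/5) = -4 + 11/20 = -69/20)
B = -1/23 ≈ -0.043478
√(b(4)*(B + 2) + F) = √(-69*(-1/23 + 2)/20 - 3941) = √(-69/20*45/23 - 3941) = √(-27/4 - 3941) = √(-15791/4) = I*√15791/2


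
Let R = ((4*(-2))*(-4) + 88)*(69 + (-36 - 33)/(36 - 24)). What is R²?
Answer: 57608100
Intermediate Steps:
R = 7590 (R = (-8*(-4) + 88)*(69 - 69/12) = (32 + 88)*(69 - 69*1/12) = 120*(69 - 23/4) = 120*(253/4) = 7590)
R² = 7590² = 57608100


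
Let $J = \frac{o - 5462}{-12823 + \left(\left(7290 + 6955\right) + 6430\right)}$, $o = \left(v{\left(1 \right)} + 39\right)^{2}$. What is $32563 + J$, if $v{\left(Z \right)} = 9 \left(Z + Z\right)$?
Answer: $\frac{255682463}{7852} \approx 32563.0$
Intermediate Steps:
$v{\left(Z \right)} = 18 Z$ ($v{\left(Z \right)} = 9 \cdot 2 Z = 18 Z$)
$o = 3249$ ($o = \left(18 \cdot 1 + 39\right)^{2} = \left(18 + 39\right)^{2} = 57^{2} = 3249$)
$J = - \frac{2213}{7852}$ ($J = \frac{3249 - 5462}{-12823 + \left(\left(7290 + 6955\right) + 6430\right)} = - \frac{2213}{-12823 + \left(14245 + 6430\right)} = - \frac{2213}{-12823 + 20675} = - \frac{2213}{7852} \approx -0.28184$)
$32563 + J = 32563 - \frac{2213}{7852} = \frac{255682463}{7852}$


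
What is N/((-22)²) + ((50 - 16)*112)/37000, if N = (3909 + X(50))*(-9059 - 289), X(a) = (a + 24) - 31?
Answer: -42715628404/559625 ≈ -76329.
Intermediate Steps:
X(a) = -7 + a (X(a) = (24 + a) - 31 = -7 + a)
N = -36943296 (N = (3909 + (-7 + 50))*(-9059 - 289) = (3909 + 43)*(-9348) = 3952*(-9348) = -36943296)
N/((-22)²) + ((50 - 16)*112)/37000 = -36943296/((-22)²) + ((50 - 16)*112)/37000 = -36943296/484 + (34*112)*(1/37000) = -36943296*1/484 + 3808*(1/37000) = -9235824/121 + 476/4625 = -42715628404/559625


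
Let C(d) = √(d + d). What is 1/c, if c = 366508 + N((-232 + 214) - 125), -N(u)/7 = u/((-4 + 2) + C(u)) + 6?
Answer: 106273138/38944759127377 + 1001*I*√286/38944759127377 ≈ 2.7288e-6 + 4.3468e-10*I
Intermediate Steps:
C(d) = √2*√d (C(d) = √(2*d) = √2*√d)
N(u) = -42 - 7*u/(-2 + √2*√u) (N(u) = -7*(u/((-4 + 2) + √2*√u) + 6) = -7*(u/(-2 + √2*√u) + 6) = -7*(6 + u/(-2 + √2*√u)) = -42 - 7*u/(-2 + √2*√u))
c = 366508 + 7*(155 - 6*I*√286)/(-2 + I*√286) (c = 366508 + 7*(12 - ((-232 + 214) - 125) - 6*√2*√((-232 + 214) - 125))/(-2 + √2*√((-232 + 214) - 125)) = 366508 + 7*(12 - (-18 - 125) - 6*√2*√(-18 - 125))/(-2 + √2*√(-18 - 125)) = 366508 + 7*(12 - 1*(-143) - 6*√2*√(-143))/(-2 + √2*√(-143)) = 366508 + 7*(12 + 143 - 6*√2*I*√143)/(-2 + √2*(I*√143)) = 366508 + 7*(12 + 143 - 6*I*√286)/(-2 + I*√286) = 366508 + 7*(155 - 6*I*√286)/(-2 + I*√286) ≈ 3.6646e+5 - 58.374*I)
1/c = 1/(53136569/145 - 1001*I*√286/290)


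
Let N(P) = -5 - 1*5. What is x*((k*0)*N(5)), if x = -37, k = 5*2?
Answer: 0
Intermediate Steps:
N(P) = -10 (N(P) = -5 - 5 = -10)
k = 10
x*((k*0)*N(5)) = -37*10*0*(-10) = -0*(-10) = -37*0 = 0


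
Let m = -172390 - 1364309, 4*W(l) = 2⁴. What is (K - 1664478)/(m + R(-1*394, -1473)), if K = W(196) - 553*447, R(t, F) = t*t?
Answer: 1911665/1381463 ≈ 1.3838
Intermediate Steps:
W(l) = 4 (W(l) = (¼)*2⁴ = (¼)*16 = 4)
R(t, F) = t²
K = -247187 (K = 4 - 553*447 = 4 - 247191 = -247187)
m = -1536699
(K - 1664478)/(m + R(-1*394, -1473)) = (-247187 - 1664478)/(-1536699 + (-1*394)²) = -1911665/(-1536699 + (-394)²) = -1911665/(-1536699 + 155236) = -1911665/(-1381463) = -1911665*(-1/1381463) = 1911665/1381463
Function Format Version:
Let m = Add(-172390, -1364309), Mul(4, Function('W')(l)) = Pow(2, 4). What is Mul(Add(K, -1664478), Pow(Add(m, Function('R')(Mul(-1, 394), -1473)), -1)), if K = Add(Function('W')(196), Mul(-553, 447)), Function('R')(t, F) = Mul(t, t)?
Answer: Rational(1911665, 1381463) ≈ 1.3838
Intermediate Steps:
Function('W')(l) = 4 (Function('W')(l) = Mul(Rational(1, 4), Pow(2, 4)) = Mul(Rational(1, 4), 16) = 4)
Function('R')(t, F) = Pow(t, 2)
K = -247187 (K = Add(4, Mul(-553, 447)) = Add(4, -247191) = -247187)
m = -1536699
Mul(Add(K, -1664478), Pow(Add(m, Function('R')(Mul(-1, 394), -1473)), -1)) = Mul(Add(-247187, -1664478), Pow(Add(-1536699, Pow(Mul(-1, 394), 2)), -1)) = Mul(-1911665, Pow(Add(-1536699, Pow(-394, 2)), -1)) = Mul(-1911665, Pow(Add(-1536699, 155236), -1)) = Mul(-1911665, Pow(-1381463, -1)) = Mul(-1911665, Rational(-1, 1381463)) = Rational(1911665, 1381463)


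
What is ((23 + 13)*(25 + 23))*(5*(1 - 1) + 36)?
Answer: 62208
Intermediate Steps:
((23 + 13)*(25 + 23))*(5*(1 - 1) + 36) = (36*48)*(5*0 + 36) = 1728*(0 + 36) = 1728*36 = 62208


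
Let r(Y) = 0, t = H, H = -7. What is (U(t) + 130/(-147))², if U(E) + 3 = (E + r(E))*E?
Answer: 43983424/21609 ≈ 2035.4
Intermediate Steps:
t = -7
U(E) = -3 + E² (U(E) = -3 + (E + 0)*E = -3 + E*E = -3 + E²)
(U(t) + 130/(-147))² = ((-3 + (-7)²) + 130/(-147))² = ((-3 + 49) + 130*(-1/147))² = (46 - 130/147)² = (6632/147)² = 43983424/21609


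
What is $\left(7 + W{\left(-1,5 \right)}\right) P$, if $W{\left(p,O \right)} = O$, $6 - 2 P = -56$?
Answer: $372$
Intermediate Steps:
$P = 31$ ($P = 3 - -28 = 3 + 28 = 31$)
$\left(7 + W{\left(-1,5 \right)}\right) P = \left(7 + 5\right) 31 = 12 \cdot 31 = 372$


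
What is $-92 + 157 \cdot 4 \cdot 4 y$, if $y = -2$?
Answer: $-5116$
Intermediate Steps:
$-92 + 157 \cdot 4 \cdot 4 y = -92 + 157 \cdot 4 \cdot 4 \left(-2\right) = -92 + 157 \cdot 16 \left(-2\right) = -92 + 157 \left(-32\right) = -92 - 5024 = -5116$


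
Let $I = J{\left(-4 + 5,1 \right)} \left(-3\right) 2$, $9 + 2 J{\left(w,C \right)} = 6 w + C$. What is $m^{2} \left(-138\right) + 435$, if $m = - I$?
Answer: $-4533$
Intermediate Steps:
$J{\left(w,C \right)} = - \frac{9}{2} + \frac{C}{2} + 3 w$ ($J{\left(w,C \right)} = - \frac{9}{2} + \frac{6 w + C}{2} = - \frac{9}{2} + \frac{C + 6 w}{2} = - \frac{9}{2} + \left(\frac{C}{2} + 3 w\right) = - \frac{9}{2} + \frac{C}{2} + 3 w$)
$I = 6$ ($I = \left(- \frac{9}{2} + \frac{1}{2} \cdot 1 + 3 \left(-4 + 5\right)\right) \left(-3\right) 2 = \left(- \frac{9}{2} + \frac{1}{2} + 3 \cdot 1\right) \left(-3\right) 2 = \left(- \frac{9}{2} + \frac{1}{2} + 3\right) \left(-3\right) 2 = \left(-1\right) \left(-3\right) 2 = 3 \cdot 2 = 6$)
$m = -6$ ($m = \left(-1\right) 6 = -6$)
$m^{2} \left(-138\right) + 435 = \left(-6\right)^{2} \left(-138\right) + 435 = 36 \left(-138\right) + 435 = -4968 + 435 = -4533$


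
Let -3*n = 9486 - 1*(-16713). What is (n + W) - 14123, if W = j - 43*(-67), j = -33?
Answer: -20008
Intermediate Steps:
n = -8733 (n = -(9486 - 1*(-16713))/3 = -(9486 + 16713)/3 = -⅓*26199 = -8733)
W = 2848 (W = -33 - 43*(-67) = -33 + 2881 = 2848)
(n + W) - 14123 = (-8733 + 2848) - 14123 = -5885 - 14123 = -20008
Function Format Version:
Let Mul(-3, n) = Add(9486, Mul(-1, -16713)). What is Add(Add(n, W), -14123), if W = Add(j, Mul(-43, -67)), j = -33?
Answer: -20008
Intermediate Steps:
n = -8733 (n = Mul(Rational(-1, 3), Add(9486, Mul(-1, -16713))) = Mul(Rational(-1, 3), Add(9486, 16713)) = Mul(Rational(-1, 3), 26199) = -8733)
W = 2848 (W = Add(-33, Mul(-43, -67)) = Add(-33, 2881) = 2848)
Add(Add(n, W), -14123) = Add(Add(-8733, 2848), -14123) = Add(-5885, -14123) = -20008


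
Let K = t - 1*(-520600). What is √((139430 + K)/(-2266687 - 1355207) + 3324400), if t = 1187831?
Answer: 43*√23585645552793234/3621894 ≈ 1823.3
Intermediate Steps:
K = 1708431 (K = 1187831 - 1*(-520600) = 1187831 + 520600 = 1708431)
√((139430 + K)/(-2266687 - 1355207) + 3324400) = √((139430 + 1708431)/(-2266687 - 1355207) + 3324400) = √(1847861/(-3621894) + 3324400) = √(1847861*(-1/3621894) + 3324400) = √(-1847861/3621894 + 3324400) = √(12040622565739/3621894) = 43*√23585645552793234/3621894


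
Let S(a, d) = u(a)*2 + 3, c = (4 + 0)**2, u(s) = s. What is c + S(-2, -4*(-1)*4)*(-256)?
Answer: 272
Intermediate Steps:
c = 16 (c = 4**2 = 16)
S(a, d) = 3 + 2*a (S(a, d) = a*2 + 3 = 2*a + 3 = 3 + 2*a)
c + S(-2, -4*(-1)*4)*(-256) = 16 + (3 + 2*(-2))*(-256) = 16 + (3 - 4)*(-256) = 16 - 1*(-256) = 16 + 256 = 272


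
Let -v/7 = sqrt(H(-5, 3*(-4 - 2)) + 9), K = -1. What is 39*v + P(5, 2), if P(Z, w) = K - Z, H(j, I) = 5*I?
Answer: -6 - 2457*I ≈ -6.0 - 2457.0*I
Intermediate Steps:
v = -63*I (v = -7*sqrt(5*(3*(-4 - 2)) + 9) = -7*sqrt(5*(3*(-6)) + 9) = -7*sqrt(5*(-18) + 9) = -7*sqrt(-90 + 9) = -63*I ≈ -63.0*I)
P(Z, w) = -1 - Z
39*v + P(5, 2) = 39*(-63*I) + (-1 - 1*5) = -2457*I + (-1 - 5) = -2457*I - 6 = -6 - 2457*I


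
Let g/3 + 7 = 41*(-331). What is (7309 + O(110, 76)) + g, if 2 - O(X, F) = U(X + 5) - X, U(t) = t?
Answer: -33428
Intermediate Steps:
g = -40734 (g = -21 + 3*(41*(-331)) = -21 + 3*(-13571) = -21 - 40713 = -40734)
O(X, F) = -3 (O(X, F) = 2 - ((X + 5) - X) = 2 - ((5 + X) - X) = 2 - 1*5 = 2 - 5 = -3)
(7309 + O(110, 76)) + g = (7309 - 3) - 40734 = 7306 - 40734 = -33428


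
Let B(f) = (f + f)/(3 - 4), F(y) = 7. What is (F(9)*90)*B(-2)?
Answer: 2520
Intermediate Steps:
B(f) = -2*f (B(f) = (2*f)/(-1) = (2*f)*(-1) = -2*f)
(F(9)*90)*B(-2) = (7*90)*(-2*(-2)) = 630*4 = 2520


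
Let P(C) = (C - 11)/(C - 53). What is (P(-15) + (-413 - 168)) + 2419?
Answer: 62505/34 ≈ 1838.4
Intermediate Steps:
P(C) = (-11 + C)/(-53 + C)
(P(-15) + (-413 - 168)) + 2419 = ((-11 - 15)/(-53 - 15) + (-413 - 168)) + 2419 = (-26/(-68) - 581) + 2419 = (-1/68*(-26) - 581) + 2419 = (13/34 - 581) + 2419 = -19741/34 + 2419 = 62505/34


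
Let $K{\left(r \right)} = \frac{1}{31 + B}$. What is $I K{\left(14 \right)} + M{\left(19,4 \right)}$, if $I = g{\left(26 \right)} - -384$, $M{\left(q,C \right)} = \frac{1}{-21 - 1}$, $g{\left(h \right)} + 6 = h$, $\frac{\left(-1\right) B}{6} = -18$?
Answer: $\frac{8749}{3058} \approx 2.861$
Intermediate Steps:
$B = 108$ ($B = \left(-6\right) \left(-18\right) = 108$)
$g{\left(h \right)} = -6 + h$
$M{\left(q,C \right)} = - \frac{1}{22}$ ($M{\left(q,C \right)} = \frac{1}{-22} = - \frac{1}{22}$)
$I = 404$ ($I = \left(-6 + 26\right) - -384 = 20 + 384 = 404$)
$K{\left(r \right)} = \frac{1}{139}$ ($K{\left(r \right)} = \frac{1}{31 + 108} = \frac{1}{139}$)
$I K{\left(14 \right)} + M{\left(19,4 \right)} = 404 \cdot \frac{1}{139} - \frac{1}{22} = \frac{404}{139} - \frac{1}{22} = \frac{8749}{3058}$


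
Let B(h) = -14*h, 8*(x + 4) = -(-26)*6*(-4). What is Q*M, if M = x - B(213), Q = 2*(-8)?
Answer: -46400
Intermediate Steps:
x = -82 (x = -4 + (-(-26)*6*(-4))/8 = -4 + (-26*(-6)*(-4))/8 = -4 + (156*(-4))/8 = -4 + (⅛)*(-624) = -4 - 78 = -82)
Q = -16
M = 2900 (M = -82 - (-14)*213 = -82 - 1*(-2982) = -82 + 2982 = 2900)
Q*M = -16*2900 = -46400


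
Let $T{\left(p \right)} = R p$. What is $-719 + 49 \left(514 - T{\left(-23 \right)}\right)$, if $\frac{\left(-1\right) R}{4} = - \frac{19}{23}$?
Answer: $28191$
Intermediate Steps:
$R = \frac{76}{23}$ ($R = - 4 \left(- \frac{19}{23}\right) = - 4 \left(\left(-19\right) \frac{1}{23}\right) = \left(-4\right) \left(- \frac{19}{23}\right) = \frac{76}{23} \approx 3.3043$)
$T{\left(p \right)} = \frac{76 p}{23}$
$-719 + 49 \left(514 - T{\left(-23 \right)}\right) = -719 + 49 \left(514 - \frac{76}{23} \left(-23\right)\right) = -719 + 49 \left(514 - -76\right) = -719 + 49 \left(514 + 76\right) = -719 + 49 \cdot 590 = -719 + 28910 = 28191$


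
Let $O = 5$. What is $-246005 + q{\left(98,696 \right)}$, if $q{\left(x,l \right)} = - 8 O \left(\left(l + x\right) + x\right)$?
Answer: $-281685$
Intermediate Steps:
$q{\left(x,l \right)} = - 80 x - 40 l$ ($q{\left(x,l \right)} = \left(-8\right) 5 \left(\left(l + x\right) + x\right) = - 40 \left(l + 2 x\right) = - 80 x - 40 l$)
$-246005 + q{\left(98,696 \right)} = -246005 - 35680 = -281685$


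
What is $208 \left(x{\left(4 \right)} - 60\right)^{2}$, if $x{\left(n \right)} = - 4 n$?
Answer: $1201408$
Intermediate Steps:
$208 \left(x{\left(4 \right)} - 60\right)^{2} = 208 \left(\left(-4\right) 4 - 60\right)^{2} = 208 \left(-16 - 60\right)^{2} = 208 \left(-76\right)^{2} = 208 \cdot 5776 = 1201408$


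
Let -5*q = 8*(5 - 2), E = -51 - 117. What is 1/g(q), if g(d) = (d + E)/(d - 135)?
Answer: 233/288 ≈ 0.80903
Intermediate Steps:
E = -168
q = -24/5 (q = -8*(5 - 2)/5 = -8*3/5 = -⅕*24 = -24/5 ≈ -4.8000)
g(d) = (-168 + d)/(-135 + d) (g(d) = (d - 168)/(d - 135) = (-168 + d)/(-135 + d))
1/g(q) = 1/((-168 - 24/5)/(-135 - 24/5)) = 1/(-864/5/(-699/5)) = 1/(-5/699*(-864/5)) = 1/(288/233) = 233/288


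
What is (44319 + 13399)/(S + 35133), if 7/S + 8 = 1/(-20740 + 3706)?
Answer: 7865405014/4787560071 ≈ 1.6429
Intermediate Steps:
S = -119238/136273 (S = 7/(-8 + 1/(-20740 + 3706)) = 7/(-8 + 1/(-17034)) = 7/(-8 - 1/17034) = 7/(-136273/17034) = 7*(-17034/136273) = -119238/136273 ≈ -0.87499)
(44319 + 13399)/(S + 35133) = (44319 + 13399)/(-119238/136273 + 35133) = 57718/(4787560071/136273) = 57718*(136273/4787560071) = 7865405014/4787560071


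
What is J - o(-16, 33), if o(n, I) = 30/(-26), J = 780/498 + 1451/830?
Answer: 48213/10790 ≈ 4.4683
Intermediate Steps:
J = 2751/830 (J = 780*(1/498) + 1451*(1/830) = 130/83 + 1451/830 = 2751/830 ≈ 3.3145)
o(n, I) = -15/13 (o(n, I) = 30*(-1/26) = -15/13)
J - o(-16, 33) = 2751/830 - 1*(-15/13) = 2751/830 + 15/13 = 48213/10790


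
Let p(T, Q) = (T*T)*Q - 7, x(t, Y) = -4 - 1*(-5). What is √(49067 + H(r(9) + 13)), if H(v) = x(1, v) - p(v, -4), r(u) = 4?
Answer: √50231 ≈ 224.12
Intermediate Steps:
x(t, Y) = 1 (x(t, Y) = -4 + 5 = 1)
p(T, Q) = -7 + Q*T² (p(T, Q) = T²*Q - 7 = Q*T² - 7 = -7 + Q*T²)
H(v) = 8 + 4*v² (H(v) = 1 - (-7 - 4*v²) = 1 + (7 + 4*v²) = 8 + 4*v²)
√(49067 + H(r(9) + 13)) = √(49067 + (8 + 4*(4 + 13)²)) = √(49067 + (8 + 4*17²)) = √(49067 + (8 + 4*289)) = √(49067 + (8 + 1156)) = √(49067 + 1164) = √50231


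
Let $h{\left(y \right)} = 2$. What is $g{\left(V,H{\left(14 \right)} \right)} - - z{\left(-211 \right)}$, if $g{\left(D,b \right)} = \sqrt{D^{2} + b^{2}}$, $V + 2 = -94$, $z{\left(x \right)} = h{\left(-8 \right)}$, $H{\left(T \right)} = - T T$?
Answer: $2 + 4 \sqrt{2977} \approx 220.25$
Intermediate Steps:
$H{\left(T \right)} = - T^{2}$
$z{\left(x \right)} = 2$
$V = -96$ ($V = -2 - 94 = -96$)
$g{\left(V,H{\left(14 \right)} \right)} - - z{\left(-211 \right)} = \sqrt{\left(-96\right)^{2} + \left(- 14^{2}\right)^{2}} - \left(-1\right) 2 = \sqrt{9216 + \left(\left(-1\right) 196\right)^{2}} - -2 = \sqrt{9216 + \left(-196\right)^{2}} + 2 = \sqrt{9216 + 38416} + 2 = \sqrt{47632} + 2 = 4 \sqrt{2977} + 2 = 2 + 4 \sqrt{2977}$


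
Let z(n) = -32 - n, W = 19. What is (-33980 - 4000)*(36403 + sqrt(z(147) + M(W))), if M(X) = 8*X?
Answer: -1382585940 - 113940*I*sqrt(3) ≈ -1.3826e+9 - 1.9735e+5*I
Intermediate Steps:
(-33980 - 4000)*(36403 + sqrt(z(147) + M(W))) = (-33980 - 4000)*(36403 + sqrt((-32 - 1*147) + 8*19)) = -37980*(36403 + sqrt((-32 - 147) + 152)) = -37980*(36403 + sqrt(-179 + 152)) = -37980*(36403 + sqrt(-27)) = -37980*(36403 + 3*I*sqrt(3)) = -1382585940 - 113940*I*sqrt(3)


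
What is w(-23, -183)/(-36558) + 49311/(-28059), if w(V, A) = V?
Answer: -600688727/341926974 ≈ -1.7568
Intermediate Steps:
w(-23, -183)/(-36558) + 49311/(-28059) = -23/(-36558) + 49311/(-28059) = -23*(-1/36558) + 49311*(-1/28059) = 23/36558 - 16437/9353 = -600688727/341926974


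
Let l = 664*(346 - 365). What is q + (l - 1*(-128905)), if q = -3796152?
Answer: -3679863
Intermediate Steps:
l = -12616 (l = 664*(-19) = -12616)
q + (l - 1*(-128905)) = -3796152 + (-12616 - 1*(-128905)) = -3796152 + (-12616 + 128905) = -3796152 + 116289 = -3679863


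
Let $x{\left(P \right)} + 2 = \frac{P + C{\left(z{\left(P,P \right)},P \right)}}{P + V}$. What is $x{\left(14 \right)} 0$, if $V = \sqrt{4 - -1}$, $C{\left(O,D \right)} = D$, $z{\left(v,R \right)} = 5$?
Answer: $0$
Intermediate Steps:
$V = \sqrt{5}$ ($V = \sqrt{4 + 1} = \sqrt{5} \approx 2.2361$)
$x{\left(P \right)} = -2 + \frac{2 P}{P + \sqrt{5}}$ ($x{\left(P \right)} = -2 + \frac{P + P}{P + \sqrt{5}} = -2 + \frac{2 P}{P + \sqrt{5}}$)
$x{\left(14 \right)} 0 = - \frac{2 \sqrt{5}}{14 + \sqrt{5}} \cdot 0 = 0$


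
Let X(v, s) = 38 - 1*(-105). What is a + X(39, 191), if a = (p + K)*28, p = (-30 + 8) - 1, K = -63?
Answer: -2265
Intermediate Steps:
X(v, s) = 143 (X(v, s) = 38 + 105 = 143)
p = -23 (p = -22 - 1 = -23)
a = -2408 (a = (-23 - 63)*28 = -86*28 = -2408)
a + X(39, 191) = -2408 + 143 = -2265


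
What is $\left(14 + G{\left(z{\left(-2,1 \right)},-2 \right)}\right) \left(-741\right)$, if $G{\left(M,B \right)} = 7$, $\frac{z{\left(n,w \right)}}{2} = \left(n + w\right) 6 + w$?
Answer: $-15561$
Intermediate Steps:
$z{\left(n,w \right)} = 12 n + 14 w$ ($z{\left(n,w \right)} = 2 \left(\left(n + w\right) 6 + w\right) = 2 \left(\left(6 n + 6 w\right) + w\right) = 2 \left(6 n + 7 w\right) = 12 n + 14 w$)
$\left(14 + G{\left(z{\left(-2,1 \right)},-2 \right)}\right) \left(-741\right) = \left(14 + 7\right) \left(-741\right) = 21 \left(-741\right) = -15561$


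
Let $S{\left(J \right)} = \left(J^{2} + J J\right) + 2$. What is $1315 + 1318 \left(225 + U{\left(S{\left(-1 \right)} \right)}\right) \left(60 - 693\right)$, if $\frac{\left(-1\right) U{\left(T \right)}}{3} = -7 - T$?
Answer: $-215246537$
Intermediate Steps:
$S{\left(J \right)} = 2 + 2 J^{2}$ ($S{\left(J \right)} = \left(J^{2} + J^{2}\right) + 2 = 2 J^{2} + 2 = 2 + 2 J^{2}$)
$U{\left(T \right)} = 21 + 3 T$ ($U{\left(T \right)} = - 3 \left(-7 - T\right) = 21 + 3 T$)
$1315 + 1318 \left(225 + U{\left(S{\left(-1 \right)} \right)}\right) \left(60 - 693\right) = 1315 + 1318 \left(225 + \left(21 + 3 \left(2 + 2 \left(-1\right)^{2}\right)\right)\right) \left(60 - 693\right) = 1315 + 1318 \left(225 + \left(21 + 3 \left(2 + 2 \cdot 1\right)\right)\right) \left(-633\right) = 1315 + 1318 \left(225 + \left(21 + 3 \left(2 + 2\right)\right)\right) \left(-633\right) = 1315 + 1318 \left(225 + \left(21 + 3 \cdot 4\right)\right) \left(-633\right) = 1315 + 1318 \left(225 + \left(21 + 12\right)\right) \left(-633\right) = 1315 + 1318 \left(225 + 33\right) \left(-633\right) = 1315 + 1318 \cdot 258 \left(-633\right) = 1315 + 1318 \left(-163314\right) = 1315 - 215247852 = -215246537$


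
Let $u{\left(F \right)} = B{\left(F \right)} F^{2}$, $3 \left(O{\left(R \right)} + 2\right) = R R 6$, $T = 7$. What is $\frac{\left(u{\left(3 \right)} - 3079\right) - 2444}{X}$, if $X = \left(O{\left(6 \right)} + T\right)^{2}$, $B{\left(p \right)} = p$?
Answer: $- \frac{5496}{5929} \approx -0.92697$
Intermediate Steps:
$O{\left(R \right)} = -2 + 2 R^{2}$ ($O{\left(R \right)} = -2 + \frac{R R 6}{3} = -2 + \frac{R^{2} \cdot 6}{3} = -2 + \frac{6 R^{2}}{3} = -2 + 2 R^{2}$)
$u{\left(F \right)} = F^{3}$ ($u{\left(F \right)} = F F^{2} = F^{3}$)
$X = 5929$ ($X = \left(\left(-2 + 2 \cdot 6^{2}\right) + 7\right)^{2} = \left(\left(-2 + 2 \cdot 36\right) + 7\right)^{2} = \left(\left(-2 + 72\right) + 7\right)^{2} = \left(70 + 7\right)^{2} = 77^{2} = 5929$)
$\frac{\left(u{\left(3 \right)} - 3079\right) - 2444}{X} = \frac{\left(3^{3} - 3079\right) - 2444}{5929} = \left(\left(27 - 3079\right) - 2444\right) \frac{1}{5929} = \left(-3052 - 2444\right) \frac{1}{5929} = \left(-5496\right) \frac{1}{5929} = - \frac{5496}{5929}$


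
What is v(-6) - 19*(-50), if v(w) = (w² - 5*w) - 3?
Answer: 1013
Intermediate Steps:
v(w) = -3 + w² - 5*w
v(-6) - 19*(-50) = (-3 + (-6)² - 5*(-6)) - 19*(-50) = (-3 + 36 + 30) + 950 = 63 + 950 = 1013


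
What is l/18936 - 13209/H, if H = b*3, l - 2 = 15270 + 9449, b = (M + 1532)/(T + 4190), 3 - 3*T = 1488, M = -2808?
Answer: 77025734389/6040584 ≈ 12751.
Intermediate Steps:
T = -495 (T = 1 - 1/3*1488 = 1 - 496 = -495)
b = -1276/3695 (b = (-2808 + 1532)/(-495 + 4190) = -1276/3695 ≈ -0.34533)
l = 24721 (l = 2 + (15270 + 9449) = 2 + 24719 = 24721)
H = -3828/3695 (H = -1276/3695*3 = -3828/3695 ≈ -1.0360)
l/18936 - 13209/H = 24721/18936 - 13209/(-3828/3695) = 24721*(1/18936) - 13209*(-3695/3828) = 24721/18936 + 16269085/1276 = 77025734389/6040584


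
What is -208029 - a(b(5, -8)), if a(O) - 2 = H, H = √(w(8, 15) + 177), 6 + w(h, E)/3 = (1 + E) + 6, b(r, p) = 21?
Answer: -208046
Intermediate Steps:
w(h, E) = 3 + 3*E (w(h, E) = -18 + 3*((1 + E) + 6) = -18 + 3*(7 + E) = -18 + (21 + 3*E) = 3 + 3*E)
H = 15 (H = √((3 + 3*15) + 177) = √((3 + 45) + 177) = √(48 + 177) = √225 = 15)
a(O) = 17 (a(O) = 2 + 15 = 17)
-208029 - a(b(5, -8)) = -208029 - 1*17 = -208029 - 17 = -208046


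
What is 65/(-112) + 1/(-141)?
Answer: -9277/15792 ≈ -0.58745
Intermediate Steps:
65/(-112) + 1/(-141) = 65*(-1/112) - 1/141 = -65/112 - 1/141 = -9277/15792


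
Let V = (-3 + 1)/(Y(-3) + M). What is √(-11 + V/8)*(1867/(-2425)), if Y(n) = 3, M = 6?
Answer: -1867*I*√397/14550 ≈ -2.5567*I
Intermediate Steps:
V = -2/9 (V = (-3 + 1)/(3 + 6) = -2/9 ≈ -0.22222)
√(-11 + V/8)*(1867/(-2425)) = √(-11 - 2/9/8)*(1867/(-2425)) = √(-11 - 2/9*⅛)*(1867*(-1/2425)) = √(-11 - 1/36)*(-1867/2425) = √(-397/36)*(-1867/2425) = (I*√397/6)*(-1867/2425) = -1867*I*√397/14550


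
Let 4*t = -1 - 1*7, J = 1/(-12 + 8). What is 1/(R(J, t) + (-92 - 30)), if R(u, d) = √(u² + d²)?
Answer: -1952/238079 - 4*√65/238079 ≈ -0.0083344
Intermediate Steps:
J = -¼ (J = 1/(-4) = -¼ ≈ -0.25000)
t = -2 (t = (-1 - 1*7)/4 = (-1 - 7)/4 = (¼)*(-8) = -2)
R(u, d) = √(d² + u²)
1/(R(J, t) + (-92 - 30)) = 1/(√((-2)² + (-¼)²) + (-92 - 30)) = 1/(√(4 + 1/16) - 122) = 1/(√(65/16) - 122) = 1/(√65/4 - 122) = 1/(-122 + √65/4)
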